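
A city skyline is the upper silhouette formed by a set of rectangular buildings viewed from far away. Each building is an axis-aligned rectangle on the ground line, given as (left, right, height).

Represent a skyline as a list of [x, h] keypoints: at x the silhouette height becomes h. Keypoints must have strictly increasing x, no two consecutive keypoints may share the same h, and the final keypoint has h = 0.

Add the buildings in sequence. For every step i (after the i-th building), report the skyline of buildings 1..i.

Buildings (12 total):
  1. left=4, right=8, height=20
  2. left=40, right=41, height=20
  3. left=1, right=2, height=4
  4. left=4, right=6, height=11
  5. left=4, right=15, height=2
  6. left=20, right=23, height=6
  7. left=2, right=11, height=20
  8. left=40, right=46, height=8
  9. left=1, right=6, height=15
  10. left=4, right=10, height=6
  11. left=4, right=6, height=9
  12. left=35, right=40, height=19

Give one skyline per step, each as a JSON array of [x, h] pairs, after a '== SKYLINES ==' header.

== SKYLINES ==
[[4,20],[8,0]]
[[4,20],[8,0],[40,20],[41,0]]
[[1,4],[2,0],[4,20],[8,0],[40,20],[41,0]]
[[1,4],[2,0],[4,20],[8,0],[40,20],[41,0]]
[[1,4],[2,0],[4,20],[8,2],[15,0],[40,20],[41,0]]
[[1,4],[2,0],[4,20],[8,2],[15,0],[20,6],[23,0],[40,20],[41,0]]
[[1,4],[2,20],[11,2],[15,0],[20,6],[23,0],[40,20],[41,0]]
[[1,4],[2,20],[11,2],[15,0],[20,6],[23,0],[40,20],[41,8],[46,0]]
[[1,15],[2,20],[11,2],[15,0],[20,6],[23,0],[40,20],[41,8],[46,0]]
[[1,15],[2,20],[11,2],[15,0],[20,6],[23,0],[40,20],[41,8],[46,0]]
[[1,15],[2,20],[11,2],[15,0],[20,6],[23,0],[40,20],[41,8],[46,0]]
[[1,15],[2,20],[11,2],[15,0],[20,6],[23,0],[35,19],[40,20],[41,8],[46,0]]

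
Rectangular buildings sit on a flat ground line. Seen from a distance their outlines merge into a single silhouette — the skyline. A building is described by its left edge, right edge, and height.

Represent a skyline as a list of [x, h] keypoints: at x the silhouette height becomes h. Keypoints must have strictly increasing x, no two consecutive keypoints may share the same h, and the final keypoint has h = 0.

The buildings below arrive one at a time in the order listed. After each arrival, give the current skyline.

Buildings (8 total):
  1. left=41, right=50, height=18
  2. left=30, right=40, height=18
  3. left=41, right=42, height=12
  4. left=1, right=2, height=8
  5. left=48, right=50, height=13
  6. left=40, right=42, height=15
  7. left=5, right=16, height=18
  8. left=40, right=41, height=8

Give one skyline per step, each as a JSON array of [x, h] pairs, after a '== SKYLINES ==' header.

== SKYLINES ==
[[41,18],[50,0]]
[[30,18],[40,0],[41,18],[50,0]]
[[30,18],[40,0],[41,18],[50,0]]
[[1,8],[2,0],[30,18],[40,0],[41,18],[50,0]]
[[1,8],[2,0],[30,18],[40,0],[41,18],[50,0]]
[[1,8],[2,0],[30,18],[40,15],[41,18],[50,0]]
[[1,8],[2,0],[5,18],[16,0],[30,18],[40,15],[41,18],[50,0]]
[[1,8],[2,0],[5,18],[16,0],[30,18],[40,15],[41,18],[50,0]]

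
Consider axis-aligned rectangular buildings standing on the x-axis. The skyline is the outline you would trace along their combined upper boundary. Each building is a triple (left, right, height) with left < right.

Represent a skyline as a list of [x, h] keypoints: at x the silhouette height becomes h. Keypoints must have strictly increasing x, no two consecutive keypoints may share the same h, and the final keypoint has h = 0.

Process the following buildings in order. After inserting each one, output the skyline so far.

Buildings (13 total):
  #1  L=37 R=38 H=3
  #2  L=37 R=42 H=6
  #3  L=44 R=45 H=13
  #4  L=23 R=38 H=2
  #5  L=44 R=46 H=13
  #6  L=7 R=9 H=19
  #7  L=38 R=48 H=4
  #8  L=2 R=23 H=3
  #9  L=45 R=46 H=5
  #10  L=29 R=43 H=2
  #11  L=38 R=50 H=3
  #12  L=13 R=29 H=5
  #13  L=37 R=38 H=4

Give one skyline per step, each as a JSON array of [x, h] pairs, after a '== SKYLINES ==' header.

== SKYLINES ==
[[37,3],[38,0]]
[[37,6],[42,0]]
[[37,6],[42,0],[44,13],[45,0]]
[[23,2],[37,6],[42,0],[44,13],[45,0]]
[[23,2],[37,6],[42,0],[44,13],[46,0]]
[[7,19],[9,0],[23,2],[37,6],[42,0],[44,13],[46,0]]
[[7,19],[9,0],[23,2],[37,6],[42,4],[44,13],[46,4],[48,0]]
[[2,3],[7,19],[9,3],[23,2],[37,6],[42,4],[44,13],[46,4],[48,0]]
[[2,3],[7,19],[9,3],[23,2],[37,6],[42,4],[44,13],[46,4],[48,0]]
[[2,3],[7,19],[9,3],[23,2],[37,6],[42,4],[44,13],[46,4],[48,0]]
[[2,3],[7,19],[9,3],[23,2],[37,6],[42,4],[44,13],[46,4],[48,3],[50,0]]
[[2,3],[7,19],[9,3],[13,5],[29,2],[37,6],[42,4],[44,13],[46,4],[48,3],[50,0]]
[[2,3],[7,19],[9,3],[13,5],[29,2],[37,6],[42,4],[44,13],[46,4],[48,3],[50,0]]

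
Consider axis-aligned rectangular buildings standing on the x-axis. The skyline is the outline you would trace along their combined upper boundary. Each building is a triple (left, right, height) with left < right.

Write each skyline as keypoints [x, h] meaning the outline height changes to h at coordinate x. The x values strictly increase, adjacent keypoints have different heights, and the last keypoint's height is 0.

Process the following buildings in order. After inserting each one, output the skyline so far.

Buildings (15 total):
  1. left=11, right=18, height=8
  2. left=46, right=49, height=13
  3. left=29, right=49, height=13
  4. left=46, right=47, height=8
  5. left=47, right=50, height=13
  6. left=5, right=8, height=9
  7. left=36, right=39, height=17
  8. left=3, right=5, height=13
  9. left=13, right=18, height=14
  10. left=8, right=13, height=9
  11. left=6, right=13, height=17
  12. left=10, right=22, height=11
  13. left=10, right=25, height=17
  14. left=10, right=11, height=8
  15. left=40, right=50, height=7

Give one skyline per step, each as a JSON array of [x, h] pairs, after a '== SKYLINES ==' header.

== SKYLINES ==
[[11,8],[18,0]]
[[11,8],[18,0],[46,13],[49,0]]
[[11,8],[18,0],[29,13],[49,0]]
[[11,8],[18,0],[29,13],[49,0]]
[[11,8],[18,0],[29,13],[50,0]]
[[5,9],[8,0],[11,8],[18,0],[29,13],[50,0]]
[[5,9],[8,0],[11,8],[18,0],[29,13],[36,17],[39,13],[50,0]]
[[3,13],[5,9],[8,0],[11,8],[18,0],[29,13],[36,17],[39,13],[50,0]]
[[3,13],[5,9],[8,0],[11,8],[13,14],[18,0],[29,13],[36,17],[39,13],[50,0]]
[[3,13],[5,9],[13,14],[18,0],[29,13],[36,17],[39,13],[50,0]]
[[3,13],[5,9],[6,17],[13,14],[18,0],[29,13],[36,17],[39,13],[50,0]]
[[3,13],[5,9],[6,17],[13,14],[18,11],[22,0],[29,13],[36,17],[39,13],[50,0]]
[[3,13],[5,9],[6,17],[25,0],[29,13],[36,17],[39,13],[50,0]]
[[3,13],[5,9],[6,17],[25,0],[29,13],[36,17],[39,13],[50,0]]
[[3,13],[5,9],[6,17],[25,0],[29,13],[36,17],[39,13],[50,0]]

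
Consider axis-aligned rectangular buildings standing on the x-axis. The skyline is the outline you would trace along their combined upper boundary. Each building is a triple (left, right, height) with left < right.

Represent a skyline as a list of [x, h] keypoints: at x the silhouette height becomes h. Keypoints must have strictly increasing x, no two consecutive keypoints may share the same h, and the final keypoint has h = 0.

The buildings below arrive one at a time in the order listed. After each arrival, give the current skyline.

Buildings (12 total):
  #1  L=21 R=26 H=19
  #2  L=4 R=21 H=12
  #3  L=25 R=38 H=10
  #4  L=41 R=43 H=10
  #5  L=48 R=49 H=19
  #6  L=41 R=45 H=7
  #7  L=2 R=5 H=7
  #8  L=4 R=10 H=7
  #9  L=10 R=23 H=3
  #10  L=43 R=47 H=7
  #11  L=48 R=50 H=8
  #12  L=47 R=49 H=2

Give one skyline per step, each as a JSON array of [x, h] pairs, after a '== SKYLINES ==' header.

== SKYLINES ==
[[21,19],[26,0]]
[[4,12],[21,19],[26,0]]
[[4,12],[21,19],[26,10],[38,0]]
[[4,12],[21,19],[26,10],[38,0],[41,10],[43,0]]
[[4,12],[21,19],[26,10],[38,0],[41,10],[43,0],[48,19],[49,0]]
[[4,12],[21,19],[26,10],[38,0],[41,10],[43,7],[45,0],[48,19],[49,0]]
[[2,7],[4,12],[21,19],[26,10],[38,0],[41,10],[43,7],[45,0],[48,19],[49,0]]
[[2,7],[4,12],[21,19],[26,10],[38,0],[41,10],[43,7],[45,0],[48,19],[49,0]]
[[2,7],[4,12],[21,19],[26,10],[38,0],[41,10],[43,7],[45,0],[48,19],[49,0]]
[[2,7],[4,12],[21,19],[26,10],[38,0],[41,10],[43,7],[47,0],[48,19],[49,0]]
[[2,7],[4,12],[21,19],[26,10],[38,0],[41,10],[43,7],[47,0],[48,19],[49,8],[50,0]]
[[2,7],[4,12],[21,19],[26,10],[38,0],[41,10],[43,7],[47,2],[48,19],[49,8],[50,0]]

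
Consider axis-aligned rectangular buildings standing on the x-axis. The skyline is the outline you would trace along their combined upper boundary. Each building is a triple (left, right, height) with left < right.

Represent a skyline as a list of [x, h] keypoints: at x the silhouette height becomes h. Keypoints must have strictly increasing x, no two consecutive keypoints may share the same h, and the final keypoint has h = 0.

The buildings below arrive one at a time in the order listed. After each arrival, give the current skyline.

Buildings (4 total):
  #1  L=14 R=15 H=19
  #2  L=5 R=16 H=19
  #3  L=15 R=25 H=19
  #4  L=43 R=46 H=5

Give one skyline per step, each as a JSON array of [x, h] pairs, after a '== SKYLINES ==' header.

== SKYLINES ==
[[14,19],[15,0]]
[[5,19],[16,0]]
[[5,19],[25,0]]
[[5,19],[25,0],[43,5],[46,0]]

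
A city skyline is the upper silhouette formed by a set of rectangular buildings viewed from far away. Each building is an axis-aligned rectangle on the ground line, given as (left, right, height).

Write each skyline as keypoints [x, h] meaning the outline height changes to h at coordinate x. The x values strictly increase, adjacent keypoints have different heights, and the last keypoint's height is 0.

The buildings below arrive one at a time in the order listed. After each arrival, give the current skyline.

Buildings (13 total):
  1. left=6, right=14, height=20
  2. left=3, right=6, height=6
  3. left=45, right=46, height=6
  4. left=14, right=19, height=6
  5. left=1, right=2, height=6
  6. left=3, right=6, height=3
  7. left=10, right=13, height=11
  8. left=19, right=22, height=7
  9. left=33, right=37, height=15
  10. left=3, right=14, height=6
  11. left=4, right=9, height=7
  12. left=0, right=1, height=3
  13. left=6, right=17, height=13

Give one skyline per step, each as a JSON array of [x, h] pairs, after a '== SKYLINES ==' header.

== SKYLINES ==
[[6,20],[14,0]]
[[3,6],[6,20],[14,0]]
[[3,6],[6,20],[14,0],[45,6],[46,0]]
[[3,6],[6,20],[14,6],[19,0],[45,6],[46,0]]
[[1,6],[2,0],[3,6],[6,20],[14,6],[19,0],[45,6],[46,0]]
[[1,6],[2,0],[3,6],[6,20],[14,6],[19,0],[45,6],[46,0]]
[[1,6],[2,0],[3,6],[6,20],[14,6],[19,0],[45,6],[46,0]]
[[1,6],[2,0],[3,6],[6,20],[14,6],[19,7],[22,0],[45,6],[46,0]]
[[1,6],[2,0],[3,6],[6,20],[14,6],[19,7],[22,0],[33,15],[37,0],[45,6],[46,0]]
[[1,6],[2,0],[3,6],[6,20],[14,6],[19,7],[22,0],[33,15],[37,0],[45,6],[46,0]]
[[1,6],[2,0],[3,6],[4,7],[6,20],[14,6],[19,7],[22,0],[33,15],[37,0],[45,6],[46,0]]
[[0,3],[1,6],[2,0],[3,6],[4,7],[6,20],[14,6],[19,7],[22,0],[33,15],[37,0],[45,6],[46,0]]
[[0,3],[1,6],[2,0],[3,6],[4,7],[6,20],[14,13],[17,6],[19,7],[22,0],[33,15],[37,0],[45,6],[46,0]]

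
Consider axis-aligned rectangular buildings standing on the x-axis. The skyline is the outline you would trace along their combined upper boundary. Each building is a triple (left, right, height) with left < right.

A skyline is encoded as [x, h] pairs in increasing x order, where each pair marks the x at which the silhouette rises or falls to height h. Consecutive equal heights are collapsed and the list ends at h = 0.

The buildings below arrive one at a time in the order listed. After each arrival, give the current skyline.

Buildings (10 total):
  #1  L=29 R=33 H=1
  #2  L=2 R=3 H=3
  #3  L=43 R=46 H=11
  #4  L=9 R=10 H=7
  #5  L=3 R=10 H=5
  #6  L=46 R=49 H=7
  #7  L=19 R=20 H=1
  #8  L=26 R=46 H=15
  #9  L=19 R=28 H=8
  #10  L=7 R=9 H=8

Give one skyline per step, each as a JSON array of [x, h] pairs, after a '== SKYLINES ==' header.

== SKYLINES ==
[[29,1],[33,0]]
[[2,3],[3,0],[29,1],[33,0]]
[[2,3],[3,0],[29,1],[33,0],[43,11],[46,0]]
[[2,3],[3,0],[9,7],[10,0],[29,1],[33,0],[43,11],[46,0]]
[[2,3],[3,5],[9,7],[10,0],[29,1],[33,0],[43,11],[46,0]]
[[2,3],[3,5],[9,7],[10,0],[29,1],[33,0],[43,11],[46,7],[49,0]]
[[2,3],[3,5],[9,7],[10,0],[19,1],[20,0],[29,1],[33,0],[43,11],[46,7],[49,0]]
[[2,3],[3,5],[9,7],[10,0],[19,1],[20,0],[26,15],[46,7],[49,0]]
[[2,3],[3,5],[9,7],[10,0],[19,8],[26,15],[46,7],[49,0]]
[[2,3],[3,5],[7,8],[9,7],[10,0],[19,8],[26,15],[46,7],[49,0]]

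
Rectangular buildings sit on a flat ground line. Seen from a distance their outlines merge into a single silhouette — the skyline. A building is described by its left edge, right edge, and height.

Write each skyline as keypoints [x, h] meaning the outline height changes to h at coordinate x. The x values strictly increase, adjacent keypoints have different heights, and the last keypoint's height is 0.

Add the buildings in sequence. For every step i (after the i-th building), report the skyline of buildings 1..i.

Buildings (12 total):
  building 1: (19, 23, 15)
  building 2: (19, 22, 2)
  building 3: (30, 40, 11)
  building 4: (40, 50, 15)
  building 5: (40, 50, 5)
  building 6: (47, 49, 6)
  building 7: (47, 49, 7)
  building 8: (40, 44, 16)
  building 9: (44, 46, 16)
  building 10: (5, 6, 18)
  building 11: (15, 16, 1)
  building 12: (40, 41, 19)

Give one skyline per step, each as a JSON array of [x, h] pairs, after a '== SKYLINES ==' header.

== SKYLINES ==
[[19,15],[23,0]]
[[19,15],[23,0]]
[[19,15],[23,0],[30,11],[40,0]]
[[19,15],[23,0],[30,11],[40,15],[50,0]]
[[19,15],[23,0],[30,11],[40,15],[50,0]]
[[19,15],[23,0],[30,11],[40,15],[50,0]]
[[19,15],[23,0],[30,11],[40,15],[50,0]]
[[19,15],[23,0],[30,11],[40,16],[44,15],[50,0]]
[[19,15],[23,0],[30,11],[40,16],[46,15],[50,0]]
[[5,18],[6,0],[19,15],[23,0],[30,11],[40,16],[46,15],[50,0]]
[[5,18],[6,0],[15,1],[16,0],[19,15],[23,0],[30,11],[40,16],[46,15],[50,0]]
[[5,18],[6,0],[15,1],[16,0],[19,15],[23,0],[30,11],[40,19],[41,16],[46,15],[50,0]]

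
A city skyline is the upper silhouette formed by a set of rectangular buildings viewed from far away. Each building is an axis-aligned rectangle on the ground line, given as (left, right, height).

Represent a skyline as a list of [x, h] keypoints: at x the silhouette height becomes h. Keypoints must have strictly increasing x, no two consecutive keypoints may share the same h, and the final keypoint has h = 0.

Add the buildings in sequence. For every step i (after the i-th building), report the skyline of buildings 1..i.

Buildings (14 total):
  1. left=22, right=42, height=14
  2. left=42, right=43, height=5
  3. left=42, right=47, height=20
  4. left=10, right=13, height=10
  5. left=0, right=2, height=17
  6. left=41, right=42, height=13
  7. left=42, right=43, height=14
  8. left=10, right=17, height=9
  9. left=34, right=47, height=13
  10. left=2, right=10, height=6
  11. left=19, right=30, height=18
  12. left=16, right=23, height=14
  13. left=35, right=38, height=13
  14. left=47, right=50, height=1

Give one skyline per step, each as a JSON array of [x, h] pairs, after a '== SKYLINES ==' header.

== SKYLINES ==
[[22,14],[42,0]]
[[22,14],[42,5],[43,0]]
[[22,14],[42,20],[47,0]]
[[10,10],[13,0],[22,14],[42,20],[47,0]]
[[0,17],[2,0],[10,10],[13,0],[22,14],[42,20],[47,0]]
[[0,17],[2,0],[10,10],[13,0],[22,14],[42,20],[47,0]]
[[0,17],[2,0],[10,10],[13,0],[22,14],[42,20],[47,0]]
[[0,17],[2,0],[10,10],[13,9],[17,0],[22,14],[42,20],[47,0]]
[[0,17],[2,0],[10,10],[13,9],[17,0],[22,14],[42,20],[47,0]]
[[0,17],[2,6],[10,10],[13,9],[17,0],[22,14],[42,20],[47,0]]
[[0,17],[2,6],[10,10],[13,9],[17,0],[19,18],[30,14],[42,20],[47,0]]
[[0,17],[2,6],[10,10],[13,9],[16,14],[19,18],[30,14],[42,20],[47,0]]
[[0,17],[2,6],[10,10],[13,9],[16,14],[19,18],[30,14],[42,20],[47,0]]
[[0,17],[2,6],[10,10],[13,9],[16,14],[19,18],[30,14],[42,20],[47,1],[50,0]]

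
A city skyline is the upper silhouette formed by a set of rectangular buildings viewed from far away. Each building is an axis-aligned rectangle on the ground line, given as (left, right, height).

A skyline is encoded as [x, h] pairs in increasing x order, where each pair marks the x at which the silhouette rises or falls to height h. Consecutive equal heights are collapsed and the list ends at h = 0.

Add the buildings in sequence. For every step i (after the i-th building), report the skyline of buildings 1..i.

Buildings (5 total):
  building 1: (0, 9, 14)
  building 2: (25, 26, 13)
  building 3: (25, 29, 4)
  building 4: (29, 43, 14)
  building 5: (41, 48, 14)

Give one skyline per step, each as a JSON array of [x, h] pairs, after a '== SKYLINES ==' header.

== SKYLINES ==
[[0,14],[9,0]]
[[0,14],[9,0],[25,13],[26,0]]
[[0,14],[9,0],[25,13],[26,4],[29,0]]
[[0,14],[9,0],[25,13],[26,4],[29,14],[43,0]]
[[0,14],[9,0],[25,13],[26,4],[29,14],[48,0]]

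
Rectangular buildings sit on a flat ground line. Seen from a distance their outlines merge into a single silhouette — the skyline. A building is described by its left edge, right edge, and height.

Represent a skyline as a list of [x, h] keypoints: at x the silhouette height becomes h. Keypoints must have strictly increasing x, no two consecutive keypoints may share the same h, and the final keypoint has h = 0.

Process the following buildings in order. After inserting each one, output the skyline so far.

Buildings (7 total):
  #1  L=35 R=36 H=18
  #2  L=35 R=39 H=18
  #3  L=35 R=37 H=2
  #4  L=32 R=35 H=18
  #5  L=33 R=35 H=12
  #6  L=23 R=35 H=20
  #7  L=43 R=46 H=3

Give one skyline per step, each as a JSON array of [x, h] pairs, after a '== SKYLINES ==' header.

== SKYLINES ==
[[35,18],[36,0]]
[[35,18],[39,0]]
[[35,18],[39,0]]
[[32,18],[39,0]]
[[32,18],[39,0]]
[[23,20],[35,18],[39,0]]
[[23,20],[35,18],[39,0],[43,3],[46,0]]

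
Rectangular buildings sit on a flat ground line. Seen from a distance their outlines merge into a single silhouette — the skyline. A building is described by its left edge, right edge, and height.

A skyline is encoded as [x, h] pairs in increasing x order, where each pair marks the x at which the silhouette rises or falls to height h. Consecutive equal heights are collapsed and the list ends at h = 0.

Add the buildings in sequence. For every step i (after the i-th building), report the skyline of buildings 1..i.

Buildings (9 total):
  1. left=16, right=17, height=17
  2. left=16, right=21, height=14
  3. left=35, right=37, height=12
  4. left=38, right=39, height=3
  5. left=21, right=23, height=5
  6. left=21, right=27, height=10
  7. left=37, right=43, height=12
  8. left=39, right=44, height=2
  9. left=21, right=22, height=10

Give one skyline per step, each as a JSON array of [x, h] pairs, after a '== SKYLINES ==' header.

== SKYLINES ==
[[16,17],[17,0]]
[[16,17],[17,14],[21,0]]
[[16,17],[17,14],[21,0],[35,12],[37,0]]
[[16,17],[17,14],[21,0],[35,12],[37,0],[38,3],[39,0]]
[[16,17],[17,14],[21,5],[23,0],[35,12],[37,0],[38,3],[39,0]]
[[16,17],[17,14],[21,10],[27,0],[35,12],[37,0],[38,3],[39,0]]
[[16,17],[17,14],[21,10],[27,0],[35,12],[43,0]]
[[16,17],[17,14],[21,10],[27,0],[35,12],[43,2],[44,0]]
[[16,17],[17,14],[21,10],[27,0],[35,12],[43,2],[44,0]]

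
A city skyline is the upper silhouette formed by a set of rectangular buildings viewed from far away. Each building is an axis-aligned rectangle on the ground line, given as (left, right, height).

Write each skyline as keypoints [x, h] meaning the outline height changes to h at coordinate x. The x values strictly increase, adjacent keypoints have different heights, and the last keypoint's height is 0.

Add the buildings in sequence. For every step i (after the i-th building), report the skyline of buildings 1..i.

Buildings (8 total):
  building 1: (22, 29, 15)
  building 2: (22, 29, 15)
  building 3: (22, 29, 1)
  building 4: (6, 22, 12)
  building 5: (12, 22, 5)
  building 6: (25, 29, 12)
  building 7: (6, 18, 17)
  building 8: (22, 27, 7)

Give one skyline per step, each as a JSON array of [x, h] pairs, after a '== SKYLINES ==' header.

== SKYLINES ==
[[22,15],[29,0]]
[[22,15],[29,0]]
[[22,15],[29,0]]
[[6,12],[22,15],[29,0]]
[[6,12],[22,15],[29,0]]
[[6,12],[22,15],[29,0]]
[[6,17],[18,12],[22,15],[29,0]]
[[6,17],[18,12],[22,15],[29,0]]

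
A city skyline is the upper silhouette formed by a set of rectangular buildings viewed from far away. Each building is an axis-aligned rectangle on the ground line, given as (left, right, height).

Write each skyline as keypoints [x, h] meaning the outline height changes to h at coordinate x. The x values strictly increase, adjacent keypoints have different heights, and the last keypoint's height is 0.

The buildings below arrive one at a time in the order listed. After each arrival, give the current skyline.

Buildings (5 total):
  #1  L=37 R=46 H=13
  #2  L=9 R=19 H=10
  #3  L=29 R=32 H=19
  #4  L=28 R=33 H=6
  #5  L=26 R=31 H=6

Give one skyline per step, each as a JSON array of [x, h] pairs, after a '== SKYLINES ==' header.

== SKYLINES ==
[[37,13],[46,0]]
[[9,10],[19,0],[37,13],[46,0]]
[[9,10],[19,0],[29,19],[32,0],[37,13],[46,0]]
[[9,10],[19,0],[28,6],[29,19],[32,6],[33,0],[37,13],[46,0]]
[[9,10],[19,0],[26,6],[29,19],[32,6],[33,0],[37,13],[46,0]]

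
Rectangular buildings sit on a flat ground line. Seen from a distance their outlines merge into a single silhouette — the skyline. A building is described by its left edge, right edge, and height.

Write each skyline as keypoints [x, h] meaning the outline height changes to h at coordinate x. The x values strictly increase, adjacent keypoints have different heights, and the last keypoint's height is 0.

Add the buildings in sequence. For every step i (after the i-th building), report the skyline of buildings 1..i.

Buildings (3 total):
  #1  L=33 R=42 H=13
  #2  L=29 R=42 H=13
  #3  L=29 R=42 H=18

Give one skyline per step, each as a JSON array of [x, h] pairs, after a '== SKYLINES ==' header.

== SKYLINES ==
[[33,13],[42,0]]
[[29,13],[42,0]]
[[29,18],[42,0]]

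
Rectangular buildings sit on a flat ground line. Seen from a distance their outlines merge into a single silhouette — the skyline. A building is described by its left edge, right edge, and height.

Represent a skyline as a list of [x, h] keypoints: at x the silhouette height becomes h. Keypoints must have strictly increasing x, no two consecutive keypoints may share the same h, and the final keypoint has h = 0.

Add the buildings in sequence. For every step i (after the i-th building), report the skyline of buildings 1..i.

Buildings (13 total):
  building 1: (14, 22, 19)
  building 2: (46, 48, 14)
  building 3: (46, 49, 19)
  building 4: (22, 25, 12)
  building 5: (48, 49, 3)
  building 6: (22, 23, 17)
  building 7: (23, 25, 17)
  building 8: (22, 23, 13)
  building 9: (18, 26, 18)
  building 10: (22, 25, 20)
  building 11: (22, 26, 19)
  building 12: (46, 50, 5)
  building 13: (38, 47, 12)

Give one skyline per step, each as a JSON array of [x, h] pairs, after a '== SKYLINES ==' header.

== SKYLINES ==
[[14,19],[22,0]]
[[14,19],[22,0],[46,14],[48,0]]
[[14,19],[22,0],[46,19],[49,0]]
[[14,19],[22,12],[25,0],[46,19],[49,0]]
[[14,19],[22,12],[25,0],[46,19],[49,0]]
[[14,19],[22,17],[23,12],[25,0],[46,19],[49,0]]
[[14,19],[22,17],[25,0],[46,19],[49,0]]
[[14,19],[22,17],[25,0],[46,19],[49,0]]
[[14,19],[22,18],[26,0],[46,19],[49,0]]
[[14,19],[22,20],[25,18],[26,0],[46,19],[49,0]]
[[14,19],[22,20],[25,19],[26,0],[46,19],[49,0]]
[[14,19],[22,20],[25,19],[26,0],[46,19],[49,5],[50,0]]
[[14,19],[22,20],[25,19],[26,0],[38,12],[46,19],[49,5],[50,0]]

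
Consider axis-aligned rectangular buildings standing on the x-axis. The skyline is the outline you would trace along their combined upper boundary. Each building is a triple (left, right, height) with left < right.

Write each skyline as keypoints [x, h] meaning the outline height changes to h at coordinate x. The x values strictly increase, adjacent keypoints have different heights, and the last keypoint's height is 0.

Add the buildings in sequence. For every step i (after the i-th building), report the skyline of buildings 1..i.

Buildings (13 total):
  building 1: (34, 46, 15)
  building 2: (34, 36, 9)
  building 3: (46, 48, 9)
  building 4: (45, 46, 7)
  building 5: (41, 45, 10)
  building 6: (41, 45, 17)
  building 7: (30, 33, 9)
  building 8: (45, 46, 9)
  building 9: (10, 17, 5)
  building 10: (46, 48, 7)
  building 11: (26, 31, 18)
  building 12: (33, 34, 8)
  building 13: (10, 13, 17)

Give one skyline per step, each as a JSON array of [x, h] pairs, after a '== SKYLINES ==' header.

== SKYLINES ==
[[34,15],[46,0]]
[[34,15],[46,0]]
[[34,15],[46,9],[48,0]]
[[34,15],[46,9],[48,0]]
[[34,15],[46,9],[48,0]]
[[34,15],[41,17],[45,15],[46,9],[48,0]]
[[30,9],[33,0],[34,15],[41,17],[45,15],[46,9],[48,0]]
[[30,9],[33,0],[34,15],[41,17],[45,15],[46,9],[48,0]]
[[10,5],[17,0],[30,9],[33,0],[34,15],[41,17],[45,15],[46,9],[48,0]]
[[10,5],[17,0],[30,9],[33,0],[34,15],[41,17],[45,15],[46,9],[48,0]]
[[10,5],[17,0],[26,18],[31,9],[33,0],[34,15],[41,17],[45,15],[46,9],[48,0]]
[[10,5],[17,0],[26,18],[31,9],[33,8],[34,15],[41,17],[45,15],[46,9],[48,0]]
[[10,17],[13,5],[17,0],[26,18],[31,9],[33,8],[34,15],[41,17],[45,15],[46,9],[48,0]]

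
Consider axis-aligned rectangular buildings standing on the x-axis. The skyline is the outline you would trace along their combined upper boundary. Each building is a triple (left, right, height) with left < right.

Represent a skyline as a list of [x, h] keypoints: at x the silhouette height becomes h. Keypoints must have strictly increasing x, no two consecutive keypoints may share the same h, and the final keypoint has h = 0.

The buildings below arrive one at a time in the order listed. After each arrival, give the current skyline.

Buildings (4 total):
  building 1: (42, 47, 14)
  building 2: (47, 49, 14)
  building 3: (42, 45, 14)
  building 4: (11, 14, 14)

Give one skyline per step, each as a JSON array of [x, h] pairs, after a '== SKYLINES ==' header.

== SKYLINES ==
[[42,14],[47,0]]
[[42,14],[49,0]]
[[42,14],[49,0]]
[[11,14],[14,0],[42,14],[49,0]]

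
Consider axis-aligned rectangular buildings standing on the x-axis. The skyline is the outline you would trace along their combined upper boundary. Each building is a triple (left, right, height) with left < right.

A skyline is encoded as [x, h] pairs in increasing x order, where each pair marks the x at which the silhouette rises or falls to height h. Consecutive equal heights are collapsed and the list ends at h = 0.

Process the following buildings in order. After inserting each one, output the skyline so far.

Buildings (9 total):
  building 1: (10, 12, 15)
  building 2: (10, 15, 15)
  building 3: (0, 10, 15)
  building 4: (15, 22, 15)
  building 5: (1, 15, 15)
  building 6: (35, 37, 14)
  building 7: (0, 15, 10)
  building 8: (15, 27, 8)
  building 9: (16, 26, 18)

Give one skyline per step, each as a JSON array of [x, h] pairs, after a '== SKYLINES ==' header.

== SKYLINES ==
[[10,15],[12,0]]
[[10,15],[15,0]]
[[0,15],[15,0]]
[[0,15],[22,0]]
[[0,15],[22,0]]
[[0,15],[22,0],[35,14],[37,0]]
[[0,15],[22,0],[35,14],[37,0]]
[[0,15],[22,8],[27,0],[35,14],[37,0]]
[[0,15],[16,18],[26,8],[27,0],[35,14],[37,0]]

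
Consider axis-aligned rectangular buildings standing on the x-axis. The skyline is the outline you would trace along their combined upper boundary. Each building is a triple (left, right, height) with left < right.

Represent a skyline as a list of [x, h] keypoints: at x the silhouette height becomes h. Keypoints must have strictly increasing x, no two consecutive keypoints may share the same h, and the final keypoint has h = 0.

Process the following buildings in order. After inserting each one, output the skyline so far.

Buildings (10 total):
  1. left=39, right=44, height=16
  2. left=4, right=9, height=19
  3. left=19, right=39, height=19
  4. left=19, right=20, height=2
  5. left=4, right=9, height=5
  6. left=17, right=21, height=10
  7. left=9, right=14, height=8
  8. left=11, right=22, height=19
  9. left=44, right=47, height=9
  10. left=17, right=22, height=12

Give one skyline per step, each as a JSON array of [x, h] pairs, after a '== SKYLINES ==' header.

== SKYLINES ==
[[39,16],[44,0]]
[[4,19],[9,0],[39,16],[44,0]]
[[4,19],[9,0],[19,19],[39,16],[44,0]]
[[4,19],[9,0],[19,19],[39,16],[44,0]]
[[4,19],[9,0],[19,19],[39,16],[44,0]]
[[4,19],[9,0],[17,10],[19,19],[39,16],[44,0]]
[[4,19],[9,8],[14,0],[17,10],[19,19],[39,16],[44,0]]
[[4,19],[9,8],[11,19],[39,16],[44,0]]
[[4,19],[9,8],[11,19],[39,16],[44,9],[47,0]]
[[4,19],[9,8],[11,19],[39,16],[44,9],[47,0]]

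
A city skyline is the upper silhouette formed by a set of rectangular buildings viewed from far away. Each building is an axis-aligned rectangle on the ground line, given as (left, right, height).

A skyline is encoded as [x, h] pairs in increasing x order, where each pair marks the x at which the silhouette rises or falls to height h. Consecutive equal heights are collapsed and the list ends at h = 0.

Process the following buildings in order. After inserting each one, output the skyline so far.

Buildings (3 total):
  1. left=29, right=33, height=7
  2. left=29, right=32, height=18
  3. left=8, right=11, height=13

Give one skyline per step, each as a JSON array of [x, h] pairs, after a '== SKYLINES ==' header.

== SKYLINES ==
[[29,7],[33,0]]
[[29,18],[32,7],[33,0]]
[[8,13],[11,0],[29,18],[32,7],[33,0]]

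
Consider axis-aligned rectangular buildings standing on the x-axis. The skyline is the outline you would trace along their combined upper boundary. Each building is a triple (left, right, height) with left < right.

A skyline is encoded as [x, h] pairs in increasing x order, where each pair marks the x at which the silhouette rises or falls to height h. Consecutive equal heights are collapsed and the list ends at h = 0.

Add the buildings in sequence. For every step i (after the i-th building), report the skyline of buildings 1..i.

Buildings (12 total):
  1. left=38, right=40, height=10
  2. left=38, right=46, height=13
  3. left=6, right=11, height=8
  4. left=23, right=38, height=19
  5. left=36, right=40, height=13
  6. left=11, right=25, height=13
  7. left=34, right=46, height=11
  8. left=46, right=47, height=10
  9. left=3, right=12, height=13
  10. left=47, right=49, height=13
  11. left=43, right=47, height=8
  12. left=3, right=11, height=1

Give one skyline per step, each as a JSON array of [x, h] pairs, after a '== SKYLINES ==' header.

== SKYLINES ==
[[38,10],[40,0]]
[[38,13],[46,0]]
[[6,8],[11,0],[38,13],[46,0]]
[[6,8],[11,0],[23,19],[38,13],[46,0]]
[[6,8],[11,0],[23,19],[38,13],[46,0]]
[[6,8],[11,13],[23,19],[38,13],[46,0]]
[[6,8],[11,13],[23,19],[38,13],[46,0]]
[[6,8],[11,13],[23,19],[38,13],[46,10],[47,0]]
[[3,13],[23,19],[38,13],[46,10],[47,0]]
[[3,13],[23,19],[38,13],[46,10],[47,13],[49,0]]
[[3,13],[23,19],[38,13],[46,10],[47,13],[49,0]]
[[3,13],[23,19],[38,13],[46,10],[47,13],[49,0]]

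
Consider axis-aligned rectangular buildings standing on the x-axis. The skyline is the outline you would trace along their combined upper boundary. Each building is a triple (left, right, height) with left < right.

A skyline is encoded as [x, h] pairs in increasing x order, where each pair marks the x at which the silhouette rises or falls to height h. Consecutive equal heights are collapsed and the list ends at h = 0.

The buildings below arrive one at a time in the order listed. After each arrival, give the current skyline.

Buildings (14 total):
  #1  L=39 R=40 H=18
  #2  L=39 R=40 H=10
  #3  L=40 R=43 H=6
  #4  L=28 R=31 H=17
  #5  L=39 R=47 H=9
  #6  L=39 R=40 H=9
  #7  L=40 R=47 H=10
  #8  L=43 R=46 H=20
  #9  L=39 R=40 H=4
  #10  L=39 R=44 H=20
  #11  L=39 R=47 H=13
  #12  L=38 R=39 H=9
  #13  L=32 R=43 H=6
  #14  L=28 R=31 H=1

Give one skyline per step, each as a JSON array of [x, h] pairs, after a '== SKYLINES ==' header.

== SKYLINES ==
[[39,18],[40,0]]
[[39,18],[40,0]]
[[39,18],[40,6],[43,0]]
[[28,17],[31,0],[39,18],[40,6],[43,0]]
[[28,17],[31,0],[39,18],[40,9],[47,0]]
[[28,17],[31,0],[39,18],[40,9],[47,0]]
[[28,17],[31,0],[39,18],[40,10],[47,0]]
[[28,17],[31,0],[39,18],[40,10],[43,20],[46,10],[47,0]]
[[28,17],[31,0],[39,18],[40,10],[43,20],[46,10],[47,0]]
[[28,17],[31,0],[39,20],[46,10],[47,0]]
[[28,17],[31,0],[39,20],[46,13],[47,0]]
[[28,17],[31,0],[38,9],[39,20],[46,13],[47,0]]
[[28,17],[31,0],[32,6],[38,9],[39,20],[46,13],[47,0]]
[[28,17],[31,0],[32,6],[38,9],[39,20],[46,13],[47,0]]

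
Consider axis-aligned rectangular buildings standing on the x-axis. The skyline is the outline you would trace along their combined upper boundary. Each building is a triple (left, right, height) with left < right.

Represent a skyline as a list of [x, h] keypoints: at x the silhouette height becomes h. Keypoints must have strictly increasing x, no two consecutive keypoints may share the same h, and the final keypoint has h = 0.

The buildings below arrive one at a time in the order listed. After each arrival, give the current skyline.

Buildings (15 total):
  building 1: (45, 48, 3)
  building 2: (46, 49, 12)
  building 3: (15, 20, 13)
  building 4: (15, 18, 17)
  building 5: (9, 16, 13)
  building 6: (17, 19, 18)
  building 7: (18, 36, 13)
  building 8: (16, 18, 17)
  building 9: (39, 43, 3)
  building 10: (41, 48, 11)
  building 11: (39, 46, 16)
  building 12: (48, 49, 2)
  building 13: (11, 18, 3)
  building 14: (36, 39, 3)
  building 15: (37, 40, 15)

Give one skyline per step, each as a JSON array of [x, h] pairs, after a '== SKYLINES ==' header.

== SKYLINES ==
[[45,3],[48,0]]
[[45,3],[46,12],[49,0]]
[[15,13],[20,0],[45,3],[46,12],[49,0]]
[[15,17],[18,13],[20,0],[45,3],[46,12],[49,0]]
[[9,13],[15,17],[18,13],[20,0],[45,3],[46,12],[49,0]]
[[9,13],[15,17],[17,18],[19,13],[20,0],[45,3],[46,12],[49,0]]
[[9,13],[15,17],[17,18],[19,13],[36,0],[45,3],[46,12],[49,0]]
[[9,13],[15,17],[17,18],[19,13],[36,0],[45,3],[46,12],[49,0]]
[[9,13],[15,17],[17,18],[19,13],[36,0],[39,3],[43,0],[45,3],[46,12],[49,0]]
[[9,13],[15,17],[17,18],[19,13],[36,0],[39,3],[41,11],[46,12],[49,0]]
[[9,13],[15,17],[17,18],[19,13],[36,0],[39,16],[46,12],[49,0]]
[[9,13],[15,17],[17,18],[19,13],[36,0],[39,16],[46,12],[49,0]]
[[9,13],[15,17],[17,18],[19,13],[36,0],[39,16],[46,12],[49,0]]
[[9,13],[15,17],[17,18],[19,13],[36,3],[39,16],[46,12],[49,0]]
[[9,13],[15,17],[17,18],[19,13],[36,3],[37,15],[39,16],[46,12],[49,0]]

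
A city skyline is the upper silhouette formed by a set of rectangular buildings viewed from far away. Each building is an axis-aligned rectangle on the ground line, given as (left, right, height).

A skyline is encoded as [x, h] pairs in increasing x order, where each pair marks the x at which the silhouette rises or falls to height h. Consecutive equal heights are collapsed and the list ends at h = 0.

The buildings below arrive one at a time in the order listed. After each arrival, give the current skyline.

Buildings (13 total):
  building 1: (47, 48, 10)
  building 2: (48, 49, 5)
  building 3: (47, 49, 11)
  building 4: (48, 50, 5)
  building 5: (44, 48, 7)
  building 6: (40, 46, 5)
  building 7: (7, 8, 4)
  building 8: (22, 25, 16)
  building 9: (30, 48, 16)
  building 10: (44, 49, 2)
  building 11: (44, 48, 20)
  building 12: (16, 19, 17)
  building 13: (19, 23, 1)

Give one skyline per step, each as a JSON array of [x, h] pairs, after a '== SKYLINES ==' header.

== SKYLINES ==
[[47,10],[48,0]]
[[47,10],[48,5],[49,0]]
[[47,11],[49,0]]
[[47,11],[49,5],[50,0]]
[[44,7],[47,11],[49,5],[50,0]]
[[40,5],[44,7],[47,11],[49,5],[50,0]]
[[7,4],[8,0],[40,5],[44,7],[47,11],[49,5],[50,0]]
[[7,4],[8,0],[22,16],[25,0],[40,5],[44,7],[47,11],[49,5],[50,0]]
[[7,4],[8,0],[22,16],[25,0],[30,16],[48,11],[49,5],[50,0]]
[[7,4],[8,0],[22,16],[25,0],[30,16],[48,11],[49,5],[50,0]]
[[7,4],[8,0],[22,16],[25,0],[30,16],[44,20],[48,11],[49,5],[50,0]]
[[7,4],[8,0],[16,17],[19,0],[22,16],[25,0],[30,16],[44,20],[48,11],[49,5],[50,0]]
[[7,4],[8,0],[16,17],[19,1],[22,16],[25,0],[30,16],[44,20],[48,11],[49,5],[50,0]]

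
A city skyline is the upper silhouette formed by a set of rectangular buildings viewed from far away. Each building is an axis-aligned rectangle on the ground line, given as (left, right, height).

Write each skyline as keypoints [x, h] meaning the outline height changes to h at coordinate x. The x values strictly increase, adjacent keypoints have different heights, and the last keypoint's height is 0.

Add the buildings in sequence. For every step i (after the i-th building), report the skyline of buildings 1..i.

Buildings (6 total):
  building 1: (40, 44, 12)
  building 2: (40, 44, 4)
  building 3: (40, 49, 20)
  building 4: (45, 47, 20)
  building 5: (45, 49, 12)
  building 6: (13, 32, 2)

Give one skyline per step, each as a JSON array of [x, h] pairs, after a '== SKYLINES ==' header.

== SKYLINES ==
[[40,12],[44,0]]
[[40,12],[44,0]]
[[40,20],[49,0]]
[[40,20],[49,0]]
[[40,20],[49,0]]
[[13,2],[32,0],[40,20],[49,0]]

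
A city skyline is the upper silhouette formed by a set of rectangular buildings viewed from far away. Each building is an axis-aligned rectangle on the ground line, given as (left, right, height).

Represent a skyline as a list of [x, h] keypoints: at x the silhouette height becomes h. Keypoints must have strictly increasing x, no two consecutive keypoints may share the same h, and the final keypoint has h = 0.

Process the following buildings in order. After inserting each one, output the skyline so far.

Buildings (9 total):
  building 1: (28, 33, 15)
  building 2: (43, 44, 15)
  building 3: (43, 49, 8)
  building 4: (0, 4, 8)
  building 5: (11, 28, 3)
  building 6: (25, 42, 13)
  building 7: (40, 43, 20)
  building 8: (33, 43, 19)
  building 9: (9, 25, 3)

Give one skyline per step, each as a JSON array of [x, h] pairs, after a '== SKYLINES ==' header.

== SKYLINES ==
[[28,15],[33,0]]
[[28,15],[33,0],[43,15],[44,0]]
[[28,15],[33,0],[43,15],[44,8],[49,0]]
[[0,8],[4,0],[28,15],[33,0],[43,15],[44,8],[49,0]]
[[0,8],[4,0],[11,3],[28,15],[33,0],[43,15],[44,8],[49,0]]
[[0,8],[4,0],[11,3],[25,13],[28,15],[33,13],[42,0],[43,15],[44,8],[49,0]]
[[0,8],[4,0],[11,3],[25,13],[28,15],[33,13],[40,20],[43,15],[44,8],[49,0]]
[[0,8],[4,0],[11,3],[25,13],[28,15],[33,19],[40,20],[43,15],[44,8],[49,0]]
[[0,8],[4,0],[9,3],[25,13],[28,15],[33,19],[40,20],[43,15],[44,8],[49,0]]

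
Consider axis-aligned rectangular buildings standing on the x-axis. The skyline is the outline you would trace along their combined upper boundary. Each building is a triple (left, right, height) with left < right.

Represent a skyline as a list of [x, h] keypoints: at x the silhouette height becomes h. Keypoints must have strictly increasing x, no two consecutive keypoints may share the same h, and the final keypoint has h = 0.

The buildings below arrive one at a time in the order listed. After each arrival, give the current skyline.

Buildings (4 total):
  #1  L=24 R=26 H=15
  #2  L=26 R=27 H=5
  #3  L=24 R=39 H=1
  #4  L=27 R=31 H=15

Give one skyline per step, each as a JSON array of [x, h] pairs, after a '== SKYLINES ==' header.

== SKYLINES ==
[[24,15],[26,0]]
[[24,15],[26,5],[27,0]]
[[24,15],[26,5],[27,1],[39,0]]
[[24,15],[26,5],[27,15],[31,1],[39,0]]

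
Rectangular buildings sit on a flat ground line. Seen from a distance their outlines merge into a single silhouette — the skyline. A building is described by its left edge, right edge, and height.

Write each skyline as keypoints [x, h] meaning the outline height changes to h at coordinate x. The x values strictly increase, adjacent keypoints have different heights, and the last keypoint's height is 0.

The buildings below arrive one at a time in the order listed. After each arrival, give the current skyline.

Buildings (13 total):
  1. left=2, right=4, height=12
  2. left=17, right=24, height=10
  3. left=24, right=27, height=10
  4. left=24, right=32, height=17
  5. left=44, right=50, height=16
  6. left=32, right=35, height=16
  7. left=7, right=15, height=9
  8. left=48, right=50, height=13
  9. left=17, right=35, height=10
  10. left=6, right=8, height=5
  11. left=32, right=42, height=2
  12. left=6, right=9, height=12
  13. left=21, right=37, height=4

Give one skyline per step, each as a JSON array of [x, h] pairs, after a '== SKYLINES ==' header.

== SKYLINES ==
[[2,12],[4,0]]
[[2,12],[4,0],[17,10],[24,0]]
[[2,12],[4,0],[17,10],[27,0]]
[[2,12],[4,0],[17,10],[24,17],[32,0]]
[[2,12],[4,0],[17,10],[24,17],[32,0],[44,16],[50,0]]
[[2,12],[4,0],[17,10],[24,17],[32,16],[35,0],[44,16],[50,0]]
[[2,12],[4,0],[7,9],[15,0],[17,10],[24,17],[32,16],[35,0],[44,16],[50,0]]
[[2,12],[4,0],[7,9],[15,0],[17,10],[24,17],[32,16],[35,0],[44,16],[50,0]]
[[2,12],[4,0],[7,9],[15,0],[17,10],[24,17],[32,16],[35,0],[44,16],[50,0]]
[[2,12],[4,0],[6,5],[7,9],[15,0],[17,10],[24,17],[32,16],[35,0],[44,16],[50,0]]
[[2,12],[4,0],[6,5],[7,9],[15,0],[17,10],[24,17],[32,16],[35,2],[42,0],[44,16],[50,0]]
[[2,12],[4,0],[6,12],[9,9],[15,0],[17,10],[24,17],[32,16],[35,2],[42,0],[44,16],[50,0]]
[[2,12],[4,0],[6,12],[9,9],[15,0],[17,10],[24,17],[32,16],[35,4],[37,2],[42,0],[44,16],[50,0]]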